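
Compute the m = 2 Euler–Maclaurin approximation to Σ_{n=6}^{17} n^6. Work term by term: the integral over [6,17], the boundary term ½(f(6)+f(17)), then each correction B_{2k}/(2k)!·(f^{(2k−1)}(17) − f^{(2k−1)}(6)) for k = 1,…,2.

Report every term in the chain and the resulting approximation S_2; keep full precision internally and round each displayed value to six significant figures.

S_2 ≈ 7.13772e+07

Integral: ∫_6^17 x^6 dx = 5.85798e+07.
Endpoint term: (f(6) + f(17))/2 = (46656.0 + 2.41376e+07)/2 = 1.20921e+07.
So far: 7.06719e+07.
k=1: B_{2}/(2)! × [f^{(1)}(17) − f^{(1)}(6)] = 1/12 × (8.51914e+06 − 46656.0) = 706040.
Running total after k=1: 7.13780e+07.
k=2: B_{4}/(4)! × [f^{(3)}(17) − f^{(3)}(6)] = −1/720 × (589560 − 25920.0) = -782.833.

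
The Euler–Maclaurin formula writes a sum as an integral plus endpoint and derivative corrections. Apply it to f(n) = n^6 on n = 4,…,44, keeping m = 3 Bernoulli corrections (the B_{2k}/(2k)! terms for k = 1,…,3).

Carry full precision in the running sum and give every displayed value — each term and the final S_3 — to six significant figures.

Integral: ∫_4^44 x^6 dx = 4.56111e+10.
Endpoint term: (f(4) + f(44))/2 = (4096.00 + 7.25631e+09)/2 = 3.62816e+09.
Running total after boundary: 4.92393e+10.
Order-1 term: 1/12 · (9.89497e+08 − 6144.00) = 8.24576e+07.
Partial sum through k=1: 4.93217e+10.
Order-2 term: −1/720 · (1.02221e+07 − 7680.00) = -14186.7.
Partial sum through k=2: 4.93217e+10.
Order-3 term: 1/30240 · (31680.0 − 2880.00) = 0.952381.

S_3 ≈ 4.93217e+10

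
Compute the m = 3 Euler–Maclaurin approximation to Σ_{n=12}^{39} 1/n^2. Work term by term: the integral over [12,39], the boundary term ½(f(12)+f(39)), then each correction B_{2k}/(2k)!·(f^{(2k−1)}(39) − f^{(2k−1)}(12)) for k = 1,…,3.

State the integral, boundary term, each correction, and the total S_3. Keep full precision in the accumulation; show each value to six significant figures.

S_3 ≈ 0.0615868

∫_12^39 1/x^2 dx evaluates to 0.0576923.
½[f(12) + f(39)] = ½[0.00694444 + 0.000657462] = 0.00380095.
Running total after boundary: 0.0614933.
k=1: B_{2}/(2)! × [f^{(1)}(39) − f^{(1)}(12)] = 1/12 × (-3.37160e-05 − (-0.00115741)) = 9.36409e-05.
After k=1: 0.0615869.
k=2: B_{4}/(4)! × [f^{(3)}(39) − f^{(3)}(12)] = −1/720 × (-2.66004e-07 − (-9.64506e-05)) = -1.33590e-07.
After k=2: 0.0615868.
k=3: B_{6}/(6)! × [f^{(5)}(39) − f^{(5)}(12)] = 1/30240 × (-5.24663e-09 − (-2.00939e-05)) = 6.64307e-10.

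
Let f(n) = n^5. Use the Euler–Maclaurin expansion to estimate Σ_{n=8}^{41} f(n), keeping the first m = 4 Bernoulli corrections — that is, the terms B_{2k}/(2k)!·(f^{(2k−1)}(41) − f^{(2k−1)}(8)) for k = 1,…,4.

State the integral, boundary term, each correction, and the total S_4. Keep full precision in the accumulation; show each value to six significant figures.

Integral: ∫_8^41 x^5 dx = 7.91640e+08.
Boundary: ½(f(8) + f(41)) = ½(32768.0 + 1.15856e+08) = 5.79445e+07.
Running total after boundary: 8.49585e+08.
k=1: B_{2}/(2)! × [f^{(1)}(41) − f^{(1)}(8)] = 1/12 × (1.41288e+07 − 20480.0) = 1.17569e+06.
After k=1: 8.50761e+08.
k=2: B_{4}/(4)! × [f^{(3)}(41) − f^{(3)}(8)] = −1/720 × (100860 − 3840.00) = -134.750.
After k=2: 8.50760e+08.
k=3: B_{6}/(6)! × [f^{(5)}(41) − f^{(5)}(8)] = 1/30240 × (120.000 − 120.000) = 0.00000.
After k=3: 8.50760e+08.
k=4: B_{8}/(8)! × [f^{(7)}(41) − f^{(7)}(8)] = −1/1209600 × (0.00000 − 0.00000) = 0.00000.

S_4 ≈ 8.50760e+08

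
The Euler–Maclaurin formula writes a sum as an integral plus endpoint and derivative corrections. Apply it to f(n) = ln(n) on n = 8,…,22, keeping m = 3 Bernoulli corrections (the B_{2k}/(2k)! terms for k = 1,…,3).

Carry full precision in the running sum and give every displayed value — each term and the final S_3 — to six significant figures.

S_3 ≈ 39.9460

∫_8^22 ln(x) dx evaluates to 37.3674.
½[f(8) + f(22)] = ½[2.07944 + 3.09104] = 2.58524.
Running total after boundary: 39.9526.
Correction k=1: B_{2}/2! · (f^{(1)}(22) − f^{(1)}(8)) = 1/12 · (0.0454545 − 0.125000) = -0.00662879.
Partial sum through k=1: 39.9460.
Correction k=2: B_{4}/4! · (f^{(3)}(22) − f^{(3)}(8)) = −1/720 · (0.000187829 − 0.00390625) = 5.16447e-06.
Partial sum through k=2: 39.9460.
Correction k=3: B_{6}/6! · (f^{(5)}(22) − f^{(5)}(8)) = 1/30240 · (4.65691e-06 − 0.000732422) = -2.40663e-08.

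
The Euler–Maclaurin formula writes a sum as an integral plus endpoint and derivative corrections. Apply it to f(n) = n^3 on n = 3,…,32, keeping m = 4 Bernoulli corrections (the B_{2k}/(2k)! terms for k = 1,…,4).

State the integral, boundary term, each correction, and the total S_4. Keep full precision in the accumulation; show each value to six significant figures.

S_4 ≈ 278775

Integral: ∫_3^32 x^3 dx = 262124.
Boundary: ½(f(3) + f(32)) = ½(27.0000 + 32768.0) = 16397.5.
Integral + boundary = 278521.
Order-1 term: 1/12 · (3072.00 − 27.0000) = 253.750.
Running total after k=1: 278775.
Order-2 term: −1/720 · (6.00000 − 6.00000) = 0.00000.
Running total after k=2: 278775.
Order-3 term: 1/30240 · (0.00000 − 0.00000) = 0.00000.
Running total after k=3: 278775.
Order-4 term: −1/1209600 · (0.00000 − 0.00000) = 0.00000.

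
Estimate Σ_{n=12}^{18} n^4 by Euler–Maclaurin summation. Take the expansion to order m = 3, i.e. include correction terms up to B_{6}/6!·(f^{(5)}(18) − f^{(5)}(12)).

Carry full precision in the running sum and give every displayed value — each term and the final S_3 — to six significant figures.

Integral: ∫_12^18 x^4 dx = 328147.
Boundary: ½(f(12) + f(18)) = ½(20736.0 + 104976) = 62856.0.
Running total after boundary: 391003.
Correction k=1: B_{2}/2! · (f^{(1)}(18) − f^{(1)}(12)) = 1/12 · (23328.0 − 6912.00) = 1368.00.
After k=1: 392371.
Correction k=2: B_{4}/4! · (f^{(3)}(18) − f^{(3)}(12)) = −1/720 · (432.000 − 288.000) = -0.200000.
After k=2: 392371.
Correction k=3: B_{6}/6! · (f^{(5)}(18) − f^{(5)}(12)) = 1/30240 · (0.00000 − 0.00000) = 0.00000.

S_3 ≈ 392371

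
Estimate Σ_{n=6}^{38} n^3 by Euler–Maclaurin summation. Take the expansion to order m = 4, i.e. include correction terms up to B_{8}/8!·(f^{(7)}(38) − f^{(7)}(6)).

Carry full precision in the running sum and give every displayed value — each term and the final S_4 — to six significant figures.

The integral term ∫_6^38 x^3 dx = 520960.
Boundary: ½(f(6) + f(38)) = ½(216.000 + 54872.0) = 27544.0.
Integral + boundary = 548504.
Correction k=1: B_{2}/2! · (f^{(1)}(38) − f^{(1)}(6)) = 1/12 · (4332.00 − 108.000) = 352.000.
Partial sum through k=1: 548856.
Correction k=2: B_{4}/4! · (f^{(3)}(38) − f^{(3)}(6)) = −1/720 · (6.00000 − 6.00000) = 0.00000.
Partial sum through k=2: 548856.
Correction k=3: B_{6}/6! · (f^{(5)}(38) − f^{(5)}(6)) = 1/30240 · (0.00000 − 0.00000) = 0.00000.
Partial sum through k=3: 548856.
Correction k=4: B_{8}/8! · (f^{(7)}(38) − f^{(7)}(6)) = −1/1209600 · (0.00000 − 0.00000) = 0.00000.

S_4 ≈ 548856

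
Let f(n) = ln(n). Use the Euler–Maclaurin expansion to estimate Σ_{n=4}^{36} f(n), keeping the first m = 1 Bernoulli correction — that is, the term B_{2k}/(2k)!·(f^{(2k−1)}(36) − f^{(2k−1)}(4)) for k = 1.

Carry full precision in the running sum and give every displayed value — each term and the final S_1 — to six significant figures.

The integral term ∫_4^36 ln(x) dx = 91.4615.
½[f(4) + f(36)] = ½[1.38629 + 3.58352] = 2.48491.
Running total after boundary: 93.9464.
Order-1 term: 1/12 · (0.0277778 − 0.250000) = -0.0185185.

S_1 ≈ 93.9279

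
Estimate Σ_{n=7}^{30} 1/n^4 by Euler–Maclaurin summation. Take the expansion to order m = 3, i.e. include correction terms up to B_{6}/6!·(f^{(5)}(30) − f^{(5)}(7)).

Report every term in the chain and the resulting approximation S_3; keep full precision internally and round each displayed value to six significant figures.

The integral term ∫_7^30 1/x^4 dx = 0.000959472.
½[f(7) + f(30)] = ½[0.000416493 + 1.23457e-06] = 0.000208864.
So far: 0.00116834.
Correction k=1: B_{2}/2! · (f^{(1)}(30) − f^{(1)}(7)) = 1/12 · (-1.64609e-07 − (-0.000237996)) = 1.98193e-05.
After k=1: 0.00118815.
Correction k=2: B_{4}/4! · (f^{(3)}(30) − f^{(3)}(7)) = −1/720 · (-5.48697e-09 − (-0.000145712)) = -2.02370e-07.
After k=2: 0.00118795.
Correction k=3: B_{6}/6! · (f^{(5)}(30) − f^{(5)}(7)) = 1/30240 · (-3.41411e-10 − (-0.000166528)) = 5.50686e-09.

S_3 ≈ 0.00118796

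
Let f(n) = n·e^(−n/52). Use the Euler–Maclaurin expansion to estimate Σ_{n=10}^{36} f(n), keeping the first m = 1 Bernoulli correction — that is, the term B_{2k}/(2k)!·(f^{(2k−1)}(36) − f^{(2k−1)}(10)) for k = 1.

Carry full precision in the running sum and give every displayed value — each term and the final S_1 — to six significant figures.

S_1 ≈ 383.139

Integral: ∫_10^36 x·e^(−x/52) dx = 370.049.
Boundary: ½(f(10) + f(36)) = ½(8.25053 + 18.0151) = 13.1328.
So far: 383.182.
k=1: B_{2}/(2)! × [f^{(1)}(36) − f^{(1)}(10)] = 1/12 × (0.153975 − 0.666389) = -0.0427011.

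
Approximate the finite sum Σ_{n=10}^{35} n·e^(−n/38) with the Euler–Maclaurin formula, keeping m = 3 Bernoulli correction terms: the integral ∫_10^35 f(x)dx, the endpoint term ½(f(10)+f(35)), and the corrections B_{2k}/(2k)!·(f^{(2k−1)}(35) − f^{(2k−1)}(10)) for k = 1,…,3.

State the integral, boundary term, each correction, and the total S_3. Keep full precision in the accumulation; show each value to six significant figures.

S_3 ≈ 308.400

Integral: ∫_10^35 x·e^(−x/38) dx = 297.635.
½[f(10) + f(35)] = ½[7.68621 + 13.9335] = 10.8098.
Running total after boundary: 308.445.
k=1: B_{2}/(2)! × [f^{(1)}(35) − f^{(1)}(10)] = 1/12 × (0.0314289 − 0.566352) = -0.0445769.
After k=1: 308.400.
k=2: B_{4}/(4)! × [f^{(3)}(35) − f^{(3)}(10)] = −1/720 × (0.000573150 − 0.00145678) = 1.22727e-06.
After k=2: 308.400.
k=3: B_{6}/(6)! × [f^{(5)}(35) − f^{(5)}(10)] = 1/30240 × (7.78764e-07 − 1.74609e-06) = -3.19883e-11.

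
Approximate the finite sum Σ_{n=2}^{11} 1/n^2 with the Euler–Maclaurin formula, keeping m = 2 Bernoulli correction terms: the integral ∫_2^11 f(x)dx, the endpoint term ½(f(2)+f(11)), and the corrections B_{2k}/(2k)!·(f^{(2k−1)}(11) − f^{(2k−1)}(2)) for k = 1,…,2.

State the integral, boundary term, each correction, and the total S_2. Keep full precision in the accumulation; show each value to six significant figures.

∫_2^11 1/x^2 dx evaluates to 0.409091.
Boundary: ½(f(2) + f(11)) = ½(0.250000 + 0.00826446) = 0.129132.
Running total after boundary: 0.538223.
k=1: B_{2}/(2)! × [f^{(1)}(11) − f^{(1)}(2)] = 1/12 × (-0.00150263 − (-0.250000)) = 0.0207081.
After k=1: 0.558931.
k=2: B_{4}/(4)! × [f^{(3)}(11) − f^{(3)}(2)] = −1/720 × (-0.000149021 − (-0.750000)) = -0.00104146.

S_2 ≈ 0.557890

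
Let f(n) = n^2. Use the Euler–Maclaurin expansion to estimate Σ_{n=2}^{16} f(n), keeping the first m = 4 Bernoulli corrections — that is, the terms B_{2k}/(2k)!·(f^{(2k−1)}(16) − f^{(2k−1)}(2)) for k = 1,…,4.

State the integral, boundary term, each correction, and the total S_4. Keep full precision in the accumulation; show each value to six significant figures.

S_4 ≈ 1495.00

∫_2^16 x^2 dx evaluates to 1362.67.
Boundary: ½(f(2) + f(16)) = ½(4.00000 + 256.000) = 130.000.
Running total after boundary: 1492.67.
k=1: B_{2}/(2)! × [f^{(1)}(16) − f^{(1)}(2)] = 1/12 × (32.0000 − 4.00000) = 2.33333.
After k=1: 1495.00.
k=2: B_{4}/(4)! × [f^{(3)}(16) − f^{(3)}(2)] = −1/720 × (0.00000 − 0.00000) = 0.00000.
After k=2: 1495.00.
k=3: B_{6}/(6)! × [f^{(5)}(16) − f^{(5)}(2)] = 1/30240 × (0.00000 − 0.00000) = 0.00000.
After k=3: 1495.00.
k=4: B_{8}/(8)! × [f^{(7)}(16) − f^{(7)}(2)] = −1/1209600 × (0.00000 − 0.00000) = 0.00000.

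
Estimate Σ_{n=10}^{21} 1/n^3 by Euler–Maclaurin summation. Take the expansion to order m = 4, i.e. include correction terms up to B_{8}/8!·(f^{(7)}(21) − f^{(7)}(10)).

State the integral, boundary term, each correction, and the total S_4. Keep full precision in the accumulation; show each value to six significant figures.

The integral term ∫_10^21 1/x^3 dx = 0.00386621.
Endpoint term: (f(10) + f(21))/2 = (0.00100000 + 0.000107980)/2 = 0.000553990.
Running total after boundary: 0.00442020.
k=1: B_{2}/(2)! × [f^{(1)}(21) − f^{(1)}(10)] = 1/12 × (-1.54257e-05 − (-0.000300000)) = 2.37145e-05.
Running total after k=1: 0.00444392.
k=2: B_{4}/(4)! × [f^{(3)}(21) − f^{(3)}(10)] = −1/720 × (-6.99577e-07 − (-6.00000e-05)) = -8.23617e-08.
Running total after k=2: 0.00444384.
k=3: B_{6}/(6)! × [f^{(5)}(21) − f^{(5)}(10)] = 1/30240 × (-6.66264e-08 − (-2.52000e-05)) = 8.31130e-10.
Running total after k=3: 0.00444384.
k=4: B_{8}/(8)! × [f^{(7)}(21) − f^{(7)}(10)] = −1/1209600 × (-1.08778e-08 − (-1.81440e-05)) = -1.49910e-11.

S_4 ≈ 0.00444384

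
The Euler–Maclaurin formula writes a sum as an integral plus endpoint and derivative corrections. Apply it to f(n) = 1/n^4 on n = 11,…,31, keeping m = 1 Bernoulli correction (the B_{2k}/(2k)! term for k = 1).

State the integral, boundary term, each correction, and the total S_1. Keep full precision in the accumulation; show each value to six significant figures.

S_1 ≈ 0.000275999

The integral term ∫_11^31 1/x^4 dx = 0.000239249.
Endpoint term: (f(11) + f(31))/2 = (6.83013e-05 + 1.08281e-06)/2 = 3.46921e-05.
So far: 0.000273941.
Correction k=1: B_{2}/2! · (f^{(1)}(31) − f^{(1)}(11)) = 1/12 · (-1.39718e-07 − (-2.48369e-05)) = 2.05809e-06.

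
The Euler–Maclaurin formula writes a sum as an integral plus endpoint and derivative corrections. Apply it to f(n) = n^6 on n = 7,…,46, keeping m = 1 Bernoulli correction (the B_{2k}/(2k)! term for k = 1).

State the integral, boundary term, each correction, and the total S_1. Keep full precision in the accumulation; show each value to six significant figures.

The integral term ∫_7^46 x^6 dx = 6.22595e+10.
Boundary: ½(f(7) + f(46)) = ½(117649 + 9.47430e+09) = 4.73721e+09.
Running total after boundary: 6.69968e+10.
k=1: B_{2}/(2)! × [f^{(1)}(46) − f^{(1)}(7)] = 1/12 × (1.23578e+09 − 100842) = 1.02973e+08.

S_1 ≈ 6.70997e+10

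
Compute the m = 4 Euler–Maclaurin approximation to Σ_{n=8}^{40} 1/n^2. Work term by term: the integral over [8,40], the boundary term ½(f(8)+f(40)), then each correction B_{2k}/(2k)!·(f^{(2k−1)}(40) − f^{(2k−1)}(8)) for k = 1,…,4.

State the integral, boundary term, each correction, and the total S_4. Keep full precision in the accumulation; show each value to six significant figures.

Integral: ∫_8^40 1/x^2 dx = 0.100000.
½[f(8) + f(40)] = ½[0.0156250 + 0.000625000] = 0.00812500.
Integral + boundary = 0.108125.
Order-1 term: 1/12 · (-3.12500e-05 − (-0.00390625)) = 0.000322917.
After k=1: 0.108448.
Order-2 term: −1/720 · (-2.34375e-07 − (-0.000732422)) = -1.01693e-06.
After k=2: 0.108447.
Order-3 term: 1/30240 · (-4.39453e-09 − (-0.000343323)) = 1.13531e-08.
After k=3: 0.108447.
Order-4 term: −1/1209600 · (-1.53809e-10 − (-0.000300407)) = -2.48353e-10.

S_4 ≈ 0.108447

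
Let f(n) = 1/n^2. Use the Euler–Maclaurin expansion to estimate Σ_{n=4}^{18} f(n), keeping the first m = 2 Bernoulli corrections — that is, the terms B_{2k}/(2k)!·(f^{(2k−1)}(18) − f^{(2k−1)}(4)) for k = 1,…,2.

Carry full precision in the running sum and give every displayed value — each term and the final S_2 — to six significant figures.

S_2 ≈ 0.229781

Integral: ∫_4^18 1/x^2 dx = 0.194444.
½[f(4) + f(18)] = ½[0.0625000 + 0.00308642] = 0.0327932.
Running total after boundary: 0.227238.
k=1: B_{2}/(2)! × [f^{(1)}(18) − f^{(1)}(4)] = 1/12 × (-0.000342936 − (-0.0312500)) = 0.00257559.
After k=1: 0.229813.
k=2: B_{4}/(4)! × [f^{(3)}(18) − f^{(3)}(4)] = −1/720 × (-1.27013e-05 − (-0.0234375)) = -3.25344e-05.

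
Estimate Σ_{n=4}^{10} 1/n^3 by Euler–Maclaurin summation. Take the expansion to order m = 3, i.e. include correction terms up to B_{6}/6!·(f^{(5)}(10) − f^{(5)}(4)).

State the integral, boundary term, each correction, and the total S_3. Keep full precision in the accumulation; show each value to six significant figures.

∫_4^10 1/x^3 dx evaluates to 0.0262500.
Endpoint term: (f(4) + f(10))/2 = (0.0156250 + 0.00100000)/2 = 0.00831250.
Integral + boundary = 0.0345625.
Correction k=1: B_{2}/2! · (f^{(1)}(10) − f^{(1)}(4)) = 1/12 · (-0.000300000 − (-0.0117188)) = 0.000951563.
Partial sum through k=1: 0.0355141.
Correction k=2: B_{4}/4! · (f^{(3)}(10) − f^{(3)}(4)) = −1/720 · (-6.00000e-05 − (-0.0146484)) = -2.02617e-05.
Partial sum through k=2: 0.0354938.
Correction k=3: B_{6}/6! · (f^{(5)}(10) − f^{(5)}(4)) = 1/30240 · (-2.52000e-05 − (-0.0384521)) = 1.27073e-06.

S_3 ≈ 0.0354951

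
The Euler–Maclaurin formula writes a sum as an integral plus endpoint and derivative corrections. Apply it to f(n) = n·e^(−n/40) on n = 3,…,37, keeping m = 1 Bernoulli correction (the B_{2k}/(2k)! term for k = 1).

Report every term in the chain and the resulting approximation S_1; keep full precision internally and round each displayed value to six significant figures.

S_1 ≈ 383.060

∫_3^37 x·e^(−x/40) dx evaluates to 374.402.
Boundary: ½(f(3) + f(37)) = ½(2.78323 + 14.6717) = 8.72745.
So far: 383.129.
Order-1 term: 1/12 · (0.0297399 − 0.858163) = -0.0690352.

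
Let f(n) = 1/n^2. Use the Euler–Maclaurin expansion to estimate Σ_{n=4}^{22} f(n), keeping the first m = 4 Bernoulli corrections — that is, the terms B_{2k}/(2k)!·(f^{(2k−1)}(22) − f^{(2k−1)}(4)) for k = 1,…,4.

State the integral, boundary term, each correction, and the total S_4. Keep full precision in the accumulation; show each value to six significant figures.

S_4 ≈ 0.239386

Integral: ∫_4^22 1/x^2 dx = 0.204545.
Boundary: ½(f(4) + f(22)) = ½(0.0625000 + 0.00206612) = 0.0322831.
Running total after boundary: 0.236829.
k=1: B_{2}/(2)! × [f^{(1)}(22) − f^{(1)}(4)] = 1/12 × (-0.000187829 − (-0.0312500)) = 0.00258851.
Running total after k=1: 0.239417.
k=2: B_{4}/(4)! × [f^{(3)}(22) − f^{(3)}(4)] = −1/720 × (-4.65691e-06 − (-0.0234375)) = -3.25456e-05.
Running total after k=2: 0.239384.
k=3: B_{6}/(6)! × [f^{(5)}(22) − f^{(5)}(4)] = 1/30240 × (-2.88651e-07 − (-0.0439453)) = 1.45321e-06.
Running total after k=3: 0.239386.
k=4: B_{8}/(8)! × [f^{(7)}(22) − f^{(7)}(4)] = −1/1209600 × (-3.33977e-08 − (-0.153809)) = -1.27157e-07.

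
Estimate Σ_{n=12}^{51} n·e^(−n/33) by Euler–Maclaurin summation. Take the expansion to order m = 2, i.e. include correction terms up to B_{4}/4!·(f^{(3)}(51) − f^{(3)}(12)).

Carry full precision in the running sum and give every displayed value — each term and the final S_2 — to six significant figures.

Integral: ∫_12^51 x·e^(−x/33) dx = 441.257.
Boundary: ½(f(12) + f(51)) = ½(8.34173 + 10.8740) = 9.60784.
So far: 450.865.
k=1: B_{2}/(2)! × [f^{(1)}(51) − f^{(1)}(12)] = 1/12 × (-0.116299 − 0.442364) = -0.0465553.
After k=1: 450.818.
k=2: B_{4}/(4)! × [f^{(3)}(51) − f^{(3)}(12)] = −1/720 × (0.000284785 − 0.00168288) = 1.94179e-06.

S_2 ≈ 450.818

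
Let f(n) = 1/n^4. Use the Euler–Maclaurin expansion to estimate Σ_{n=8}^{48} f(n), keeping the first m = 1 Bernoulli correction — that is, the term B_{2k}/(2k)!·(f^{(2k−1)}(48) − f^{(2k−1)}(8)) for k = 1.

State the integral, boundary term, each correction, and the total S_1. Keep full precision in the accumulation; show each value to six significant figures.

S_1 ≈ 0.000780363

The integral term ∫_8^48 1/x^4 dx = 0.000648028.
Boundary: ½(f(8) + f(48)) = ½(0.000244141 + 1.88380e-07) = 0.000122165.
Integral + boundary = 0.000770192.
Order-1 term: 1/12 · (-1.56983e-08 − (-0.000122070)) = 1.01712e-05.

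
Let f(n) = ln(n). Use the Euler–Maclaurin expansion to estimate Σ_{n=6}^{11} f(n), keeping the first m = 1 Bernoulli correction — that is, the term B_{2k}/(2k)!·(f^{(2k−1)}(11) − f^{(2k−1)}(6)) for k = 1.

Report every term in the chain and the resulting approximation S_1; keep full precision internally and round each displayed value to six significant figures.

∫_6^11 ln(x) dx evaluates to 10.6263.
Endpoint term: (f(6) + f(11))/2 = (1.79176 + 2.39790)/2 = 2.09483.
Running total after boundary: 12.7211.
Correction k=1: B_{2}/2! · (f^{(1)}(11) − f^{(1)}(6)) = 1/12 · (0.0909091 − 0.166667) = -0.00631313.

S_1 ≈ 12.7148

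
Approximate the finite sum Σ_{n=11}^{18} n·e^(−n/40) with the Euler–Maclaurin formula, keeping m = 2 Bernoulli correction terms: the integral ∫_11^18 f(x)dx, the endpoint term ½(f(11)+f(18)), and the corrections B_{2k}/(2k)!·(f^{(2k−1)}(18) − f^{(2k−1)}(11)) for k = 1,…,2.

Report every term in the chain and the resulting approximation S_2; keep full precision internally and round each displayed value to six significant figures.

∫_11^18 x·e^(−x/40) dx evaluates to 70.2298.
Endpoint term: (f(11) + f(18))/2 = (8.35529 + 11.4773)/2 = 9.91630.
So far: 80.1461.
Correction k=1: B_{2}/2! · (f^{(1)}(18) − f^{(1)}(11)) = 1/12 · (0.350695 − 0.550690) = -0.0166662.
Running total after k=1: 80.1295.
Correction k=2: B_{4}/4! · (f^{(3)}(18) − f^{(3)}(11)) = −1/720 · (0.00101622 − 0.00129365) = 3.85314e-07.

S_2 ≈ 80.1295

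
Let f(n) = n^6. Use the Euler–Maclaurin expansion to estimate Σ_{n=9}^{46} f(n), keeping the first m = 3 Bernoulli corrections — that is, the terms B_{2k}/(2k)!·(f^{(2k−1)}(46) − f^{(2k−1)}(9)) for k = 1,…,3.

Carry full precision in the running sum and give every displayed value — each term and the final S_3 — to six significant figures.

S_3 ≈ 6.70993e+10

The integral term ∫_9^46 x^6 dx = 6.22590e+10.
Endpoint term: (f(9) + f(46))/2 = (531441 + 9.47430e+09)/2 = 4.73741e+09.
Running total after boundary: 6.69964e+10.
Correction k=1: B_{2}/2! · (f^{(1)}(46) − f^{(1)}(9)) = 1/12 · (1.23578e+09 − 354294) = 1.02952e+08.
After k=1: 6.70993e+10.
Correction k=2: B_{4}/4! · (f^{(3)}(46) − f^{(3)}(9)) = −1/720 · (1.16803e+07 − 87480.0) = -16101.2.
After k=2: 6.70993e+10.
Correction k=3: B_{6}/6! · (f^{(5)}(46) − f^{(5)}(9)) = 1/30240 · (33120.0 − 6480.00) = 0.880952.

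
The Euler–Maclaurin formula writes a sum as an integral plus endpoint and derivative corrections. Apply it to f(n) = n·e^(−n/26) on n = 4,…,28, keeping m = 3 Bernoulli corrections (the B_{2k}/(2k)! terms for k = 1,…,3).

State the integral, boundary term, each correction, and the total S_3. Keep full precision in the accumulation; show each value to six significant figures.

The integral term ∫_4^28 x·e^(−x/26) dx = 190.514.
Endpoint term: (f(4) + f(28))/2 = (3.42962 + 9.53798)/2 = 6.48380.
So far: 196.997.
Order-1 term: 1/12 · (-0.0262032 − 0.725496) = -0.0626416.
After k=1: 196.935.
Order-2 term: −1/720 · (0.000969055 − 0.00360992) = 3.66786e-06.
After k=2: 196.935.
Order-3 term: 1/30240 · (2.92437e-06 − 9.09262e-06) = -2.03977e-10.

S_3 ≈ 196.935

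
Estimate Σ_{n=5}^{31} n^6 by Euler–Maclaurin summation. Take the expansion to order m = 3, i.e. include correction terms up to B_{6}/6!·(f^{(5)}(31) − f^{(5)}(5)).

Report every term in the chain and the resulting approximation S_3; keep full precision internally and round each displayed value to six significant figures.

S_3 ≈ 4.38843e+09

The integral term ∫_5^31 x^6 dx = 3.93036e+09.
½[f(5) + f(31)] = ½[15625.0 + 8.87504e+08] = 4.43760e+08.
Integral + boundary = 4.37412e+09.
k=1: B_{2}/(2)! × [f^{(1)}(31) − f^{(1)}(5)] = 1/12 × (1.71775e+08 − 18750.0) = 1.43130e+07.
Partial sum through k=1: 4.38843e+09.
k=2: B_{4}/(4)! × [f^{(3)}(31) − f^{(3)}(5)] = −1/720 × (3.57492e+06 − 15000.0) = -4944.33.
Partial sum through k=2: 4.38843e+09.
k=3: B_{6}/(6)! × [f^{(5)}(31) − f^{(5)}(5)] = 1/30240 × (22320.0 − 3600.00) = 0.619048.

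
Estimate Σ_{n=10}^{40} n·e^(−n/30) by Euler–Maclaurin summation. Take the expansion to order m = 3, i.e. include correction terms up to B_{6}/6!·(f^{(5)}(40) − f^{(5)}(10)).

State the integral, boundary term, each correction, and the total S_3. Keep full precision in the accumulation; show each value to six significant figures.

S_3 ≈ 315.091

∫_10^40 x·e^(−x/30) dx evaluates to 306.284.
Boundary: ½(f(10) + f(40)) = ½(7.16531 + 10.5439) = 8.85460.
So far: 315.138.
Order-1 term: 1/12 · (-0.0878657 − 0.477688) = -0.0471294.
Running total after k=1: 315.091.
Order-2 term: −1/720 · (0.000488143 − 0.00212306) = 2.27071e-06.
Running total after k=2: 315.091.
Order-3 term: 1/30240 · (1.19324e-06 − 4.12816e-06) = -9.70544e-11.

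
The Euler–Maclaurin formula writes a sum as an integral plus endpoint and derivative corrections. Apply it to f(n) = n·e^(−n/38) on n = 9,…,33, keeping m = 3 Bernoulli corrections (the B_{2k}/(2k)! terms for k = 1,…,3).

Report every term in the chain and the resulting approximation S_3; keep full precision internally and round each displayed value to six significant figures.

S_3 ≈ 287.673

∫_9^33 x·e^(−x/38) dx evaluates to 277.244.
Endpoint term: (f(9) + f(33))/2 = (7.10204 + 13.8472)/2 = 10.4746.
Running total after boundary: 287.718.
Correction k=1: B_{2}/2! · (f^{(1)}(33) − f^{(1)}(9)) = 1/12 · (0.0552123 − 0.602220) = -0.0455840.
Partial sum through k=1: 287.673.
Correction k=2: B_{4}/4! · (f^{(3)}(33) − f^{(3)}(9)) = −1/720 · (0.000619418 − 0.00151001) = 1.23693e-06.
Partial sum through k=2: 287.673.
Correction k=3: B_{6}/6! · (f^{(5)}(33) − f^{(5)}(9)) = 1/30240 · (8.31441e-07 − 1.80261e-06) = -3.21153e-11.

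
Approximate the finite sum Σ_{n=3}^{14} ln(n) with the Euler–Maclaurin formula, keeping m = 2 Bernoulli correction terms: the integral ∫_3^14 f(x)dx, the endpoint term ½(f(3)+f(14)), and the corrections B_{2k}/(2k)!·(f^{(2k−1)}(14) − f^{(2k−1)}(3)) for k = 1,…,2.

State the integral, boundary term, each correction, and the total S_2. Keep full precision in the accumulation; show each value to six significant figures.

Integral: ∫_3^14 ln(x) dx = 22.6510.
½[f(3) + f(14)] = ½[1.09861 + 2.63906] = 1.86883.
Running total after boundary: 24.5198.
k=1: B_{2}/(2)! × [f^{(1)}(14) − f^{(1)}(3)] = 1/12 × (0.0714286 − 0.333333) = -0.0218254.
Running total after k=1: 24.4980.
k=2: B_{4}/(4)! × [f^{(3)}(14) − f^{(3)}(3)] = −1/720 × (0.000728863 − 0.0740741) = 0.000101868.

S_2 ≈ 24.4981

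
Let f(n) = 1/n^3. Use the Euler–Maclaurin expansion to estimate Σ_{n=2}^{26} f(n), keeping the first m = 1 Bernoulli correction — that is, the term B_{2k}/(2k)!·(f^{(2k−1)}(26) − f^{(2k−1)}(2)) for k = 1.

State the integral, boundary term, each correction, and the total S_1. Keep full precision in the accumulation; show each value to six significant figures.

S_1 ≈ 0.202413

Integral: ∫_2^26 1/x^3 dx = 0.124260.
Endpoint term: (f(2) + f(26))/2 = (0.125000 + 5.68958e-05)/2 = 0.0625284.
So far: 0.186789.
Correction k=1: B_{2}/2! · (f^{(1)}(26) − f^{(1)}(2)) = 1/12 · (-6.56490e-06 − (-0.187500)) = 0.0156245.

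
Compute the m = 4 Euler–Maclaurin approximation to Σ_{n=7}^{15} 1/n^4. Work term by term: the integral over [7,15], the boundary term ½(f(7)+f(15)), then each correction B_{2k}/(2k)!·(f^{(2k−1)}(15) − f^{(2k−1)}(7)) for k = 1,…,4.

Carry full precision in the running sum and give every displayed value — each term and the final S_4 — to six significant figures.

The integral term ∫_7^15 1/x^4 dx = 0.000873052.
Boundary: ½(f(7) + f(15)) = ½(0.000416493 + 1.97531e-05) = 0.000218123.
So far: 0.00109117.
Correction k=1: B_{2}/2! · (f^{(1)}(15) − f^{(1)}(7)) = 1/12 · (-5.26749e-06 − (-0.000237996)) = 1.93940e-05.
After k=1: 0.00111057.
Correction k=2: B_{4}/4! · (f^{(3)}(15) − f^{(3)}(7)) = −1/720 · (-7.02332e-07 − (-0.000145712)) = -2.01402e-07.
After k=2: 0.00111037.
Correction k=3: B_{6}/6! · (f^{(5)}(15) − f^{(5)}(7)) = 1/30240 · (-1.74803e-07 − (-0.000166528)) = 5.50109e-09.
After k=3: 0.00111037.
Correction k=4: B_{8}/8! · (f^{(7)}(15) − f^{(7)}(7)) = −1/1209600 · (-6.99210e-08 − (-0.000305868)) = -2.52809e-10.

S_4 ≈ 0.00111037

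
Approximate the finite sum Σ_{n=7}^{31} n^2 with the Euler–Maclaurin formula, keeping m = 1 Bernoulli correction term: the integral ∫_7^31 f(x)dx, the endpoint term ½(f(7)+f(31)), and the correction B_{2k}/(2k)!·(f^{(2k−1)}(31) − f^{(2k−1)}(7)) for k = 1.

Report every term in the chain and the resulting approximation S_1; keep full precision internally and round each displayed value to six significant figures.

S_1 ≈ 10325.0

Integral: ∫_7^31 x^2 dx = 9816.00.
½[f(7) + f(31)] = ½[49.0000 + 961.000] = 505.000.
So far: 10321.0.
Correction k=1: B_{2}/2! · (f^{(1)}(31) − f^{(1)}(7)) = 1/12 · (62.0000 − 14.0000) = 4.00000.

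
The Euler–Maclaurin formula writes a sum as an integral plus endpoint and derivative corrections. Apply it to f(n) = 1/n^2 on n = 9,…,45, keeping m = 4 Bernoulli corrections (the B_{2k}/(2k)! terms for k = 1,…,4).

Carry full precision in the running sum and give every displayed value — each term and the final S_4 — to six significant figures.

The integral term ∫_9^45 1/x^2 dx = 0.0888889.
Endpoint term: (f(9) + f(45))/2 = (0.0123457 + 0.000493827)/2 = 0.00641975.
Integral + boundary = 0.0953086.
Correction k=1: B_{2}/2! · (f^{(1)}(45) − f^{(1)}(9)) = 1/12 · (-2.19479e-05 − (-0.00274348)) = 0.000226795.
Partial sum through k=1: 0.0955354.
Correction k=2: B_{4}/4! · (f^{(3)}(45) − f^{(3)}(9)) = −1/720 · (-1.30061e-07 − (-0.000406442)) = -5.64322e-07.
Partial sum through k=2: 0.0955349.
Correction k=3: B_{6}/6! · (f^{(5)}(45) − f^{(5)}(9)) = 1/30240 · (-1.92684e-09 − (-0.000150534)) = 4.97792e-09.
Partial sum through k=3: 0.0955349.
Correction k=4: B_{8}/8! · (f^{(7)}(45) − f^{(7)}(9)) = −1/1209600 · (-5.32854e-11 − (-0.000104073)) = -8.60391e-11.

S_4 ≈ 0.0955349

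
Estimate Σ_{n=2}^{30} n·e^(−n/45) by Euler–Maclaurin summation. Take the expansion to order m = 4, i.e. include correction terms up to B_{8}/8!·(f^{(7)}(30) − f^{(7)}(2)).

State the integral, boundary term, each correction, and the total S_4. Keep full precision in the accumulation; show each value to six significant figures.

S_4 ≈ 298.871

The integral term ∫_2^30 x·e^(−x/45) dx = 290.276.
Boundary: ½(f(2) + f(30)) = ½(1.91306 + 15.4025) = 8.65779.
Running total after boundary: 298.933.
Correction k=1: B_{2}/2! · (f^{(1)}(30) − f^{(1)}(2)) = 1/12 · (0.171139 − 0.914016) = -0.0619064.
After k=1: 298.871.
Correction k=2: B_{4}/4! · (f^{(3)}(30) − f^{(3)}(2)) = −1/720 · (0.000591592 − 0.00139609) = 1.11735e-06.
After k=2: 298.871.
Correction k=3: B_{6}/6! · (f^{(5)}(30) − f^{(5)}(2)) = 1/30240 · (5.42553e-07 − 1.15595e-06) = -2.02844e-11.
After k=3: 298.871.
Correction k=4: B_{8}/8! · (f^{(7)}(30) − f^{(7)}(2)) = −1/1209600 · (3.91586e-10 − 8.01226e-10) = 3.38657e-16.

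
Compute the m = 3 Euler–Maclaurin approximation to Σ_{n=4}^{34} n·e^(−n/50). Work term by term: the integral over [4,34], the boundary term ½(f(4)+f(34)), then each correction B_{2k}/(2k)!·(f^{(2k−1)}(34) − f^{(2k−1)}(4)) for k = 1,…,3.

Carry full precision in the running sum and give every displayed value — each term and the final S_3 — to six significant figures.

∫_4^34 x·e^(−x/50) dx evaluates to 364.623.
Boundary: ½(f(4) + f(34)) = ½(3.69247 + 17.2250) = 10.4587.
So far: 375.081.
k=1: B_{2}/(2)! × [f^{(1)}(34) − f^{(1)}(4)] = 1/12 × (0.162117 − 0.849267) = -0.0572625.
Running total after k=1: 375.024.
k=2: B_{4}/(4)! × [f^{(3)}(34) − f^{(3)}(4)] = −1/720 × (0.000470141 − 0.00107820) = 8.44527e-07.
Running total after k=2: 375.024.
k=3: B_{6}/(6)! × [f^{(5)}(34) − f^{(5)}(4)] = 1/30240 × (3.50174e-07 − 7.26677e-07) = -1.24505e-11.

S_3 ≈ 375.024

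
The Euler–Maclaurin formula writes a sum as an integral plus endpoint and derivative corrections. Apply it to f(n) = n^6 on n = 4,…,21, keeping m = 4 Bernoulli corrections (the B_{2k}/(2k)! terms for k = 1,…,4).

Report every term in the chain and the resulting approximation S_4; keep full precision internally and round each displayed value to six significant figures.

S_4 ≈ 3.02221e+08

∫_4^21 x^6 dx evaluates to 2.57296e+08.
½[f(4) + f(21)] = ½[4096.00 + 8.57661e+07] = 4.28851e+07.
Running total after boundary: 3.00181e+08.
k=1: B_{2}/(2)! × [f^{(1)}(21) − f^{(1)}(4)] = 1/12 × (2.45046e+07 − 6144.00) = 2.04154e+06.
Running total after k=1: 3.02223e+08.
k=2: B_{4}/(4)! × [f^{(3)}(21) − f^{(3)}(4)] = −1/720 × (1.11132e+06 − 7680.00) = -1532.83.
Running total after k=2: 3.02221e+08.
k=3: B_{6}/(6)! × [f^{(5)}(21) − f^{(5)}(4)] = 1/30240 × (15120.0 − 2880.00) = 0.404762.
Running total after k=3: 3.02221e+08.
k=4: B_{8}/(8)! × [f^{(7)}(21) − f^{(7)}(4)] = −1/1209600 × (0.00000 − 0.00000) = 0.00000.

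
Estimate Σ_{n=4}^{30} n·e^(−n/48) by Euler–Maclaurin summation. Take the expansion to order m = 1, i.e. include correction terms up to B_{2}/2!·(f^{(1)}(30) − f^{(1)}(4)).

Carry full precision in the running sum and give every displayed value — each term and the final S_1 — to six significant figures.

Integral: ∫_4^30 x·e^(−x/48) dx = 292.412.
½[f(4) + f(30)] = ½[3.68018 + 16.0578] = 9.86901.
Integral + boundary = 302.281.
k=1: B_{2}/(2)! × [f^{(1)}(30) − f^{(1)}(4)] = 1/12 × (0.200723 − 0.843374) = -0.0535543.

S_1 ≈ 302.228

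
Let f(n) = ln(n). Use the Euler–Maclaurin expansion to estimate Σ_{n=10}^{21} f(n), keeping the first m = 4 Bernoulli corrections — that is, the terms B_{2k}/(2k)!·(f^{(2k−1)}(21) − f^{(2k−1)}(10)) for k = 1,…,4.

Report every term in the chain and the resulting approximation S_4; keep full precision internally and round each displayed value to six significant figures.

S_4 ≈ 32.5783

The integral term ∫_10^21 ln(x) dx = 29.9091.
½[f(10) + f(21)] = ½[2.30259 + 3.04452] = 2.67355.
So far: 32.5827.
Correction k=1: B_{2}/2! · (f^{(1)}(21) − f^{(1)}(10)) = 1/12 · (0.0476190 − 0.100000) = -0.00436508.
Running total after k=1: 32.5783.
Correction k=2: B_{4}/4! · (f^{(3)}(21) − f^{(3)}(10)) = −1/720 · (0.000215959 − 0.00200000) = 2.47783e-06.
Running total after k=2: 32.5783.
Correction k=3: B_{6}/6! · (f^{(5)}(21) − f^{(5)}(10)) = 1/30240 · (5.87645e-06 − 0.000240000) = -7.74218e-09.
Running total after k=3: 32.5783.
Correction k=4: B_{8}/8! · (f^{(7)}(21) − f^{(7)}(10)) = −1/1209600 · (3.99758e-07 − 7.20000e-05) = 5.91933e-11.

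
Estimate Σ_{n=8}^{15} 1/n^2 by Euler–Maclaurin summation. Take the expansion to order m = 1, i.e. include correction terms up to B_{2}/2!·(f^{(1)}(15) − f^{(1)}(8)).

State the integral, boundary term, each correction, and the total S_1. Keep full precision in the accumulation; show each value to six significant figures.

S_1 ≈ 0.0686442

The integral term ∫_8^15 1/x^2 dx = 0.0583333.
Boundary: ½(f(8) + f(15)) = ½(0.0156250 + 0.00444444) = 0.0100347.
Running total after boundary: 0.0683681.
Order-1 term: 1/12 · (-0.000592593 − (-0.00390625)) = 0.000276138.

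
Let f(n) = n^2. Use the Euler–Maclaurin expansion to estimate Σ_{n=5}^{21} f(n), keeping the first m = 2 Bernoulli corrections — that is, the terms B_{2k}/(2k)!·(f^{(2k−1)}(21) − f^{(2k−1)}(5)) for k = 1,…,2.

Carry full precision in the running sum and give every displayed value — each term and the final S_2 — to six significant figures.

Integral: ∫_5^21 x^2 dx = 3045.33.
Endpoint term: (f(5) + f(21))/2 = (25.0000 + 441.000)/2 = 233.000.
So far: 3278.33.
Correction k=1: B_{2}/2! · (f^{(1)}(21) − f^{(1)}(5)) = 1/12 · (42.0000 − 10.0000) = 2.66667.
Running total after k=1: 3281.00.
Correction k=2: B_{4}/4! · (f^{(3)}(21) − f^{(3)}(5)) = −1/720 · (0.00000 − 0.00000) = 0.00000.

S_2 ≈ 3281.00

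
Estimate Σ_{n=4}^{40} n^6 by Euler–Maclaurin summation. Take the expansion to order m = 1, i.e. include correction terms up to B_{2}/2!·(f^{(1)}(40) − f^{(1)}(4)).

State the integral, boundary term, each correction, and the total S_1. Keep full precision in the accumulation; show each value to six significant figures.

S_1 ≈ 2.55049e+10

The integral term ∫_4^40 x^6 dx = 2.34057e+10.
½[f(4) + f(40)] = ½[4096.00 + 4.09600e+09] = 2.04800e+09.
So far: 2.54537e+10.
k=1: B_{2}/(2)! × [f^{(1)}(40) − f^{(1)}(4)] = 1/12 × (6.14400e+08 − 6144.00) = 5.11995e+07.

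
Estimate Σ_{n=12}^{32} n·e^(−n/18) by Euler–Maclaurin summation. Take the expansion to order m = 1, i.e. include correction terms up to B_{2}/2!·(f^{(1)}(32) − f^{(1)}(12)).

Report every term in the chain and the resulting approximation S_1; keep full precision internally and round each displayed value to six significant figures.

Integral: ∫_12^32 x·e^(−x/18) dx = 125.133.
Boundary: ½(f(12) + f(32)) = ½(6.16101 + 5.40843) = 5.78472.
Running total after boundary: 130.918.
Order-1 term: 1/12 · (-0.131455 − 0.171139) = -0.0252162.

S_1 ≈ 130.893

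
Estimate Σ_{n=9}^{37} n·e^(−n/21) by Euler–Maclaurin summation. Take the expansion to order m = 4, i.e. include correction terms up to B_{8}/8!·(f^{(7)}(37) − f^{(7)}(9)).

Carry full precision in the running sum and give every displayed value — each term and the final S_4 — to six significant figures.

S_4 ≈ 207.321

∫_9^37 x·e^(−x/21) dx evaluates to 201.255.
Boundary: ½(f(9) + f(37)) = ½(5.86295 + 6.35355) = 6.10825.
Integral + boundary = 207.363.
Order-1 term: 1/12 · (-0.130832 − 0.372251) = -0.0419236.
Partial sum through k=1: 207.321.
Order-2 term: −1/720 · (0.000482092 − 0.00379848) = 4.60609e-06.
Partial sum through k=2: 207.321.
Order-3 term: 1/30240 · (2.85908e-06 − 1.53126e-05) = -4.11822e-10.
Partial sum through k=3: 207.321.
Order-4 term: −1/1209600 · (1.04875e-08 − 4.99135e-08) = 3.25942e-14.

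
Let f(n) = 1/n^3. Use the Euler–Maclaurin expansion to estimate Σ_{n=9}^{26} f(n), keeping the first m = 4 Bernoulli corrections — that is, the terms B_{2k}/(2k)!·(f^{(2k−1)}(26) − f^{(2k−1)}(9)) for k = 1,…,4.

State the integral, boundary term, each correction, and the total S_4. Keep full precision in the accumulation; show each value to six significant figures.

Integral: ∫_9^26 1/x^3 dx = 0.00543319.
Boundary: ½(f(9) + f(26)) = ½(0.00137174 + 5.68958e-05) = 0.000714319.
Integral + boundary = 0.00614751.
k=1: B_{2}/(2)! × [f^{(1)}(26) − f^{(1)}(9)] = 1/12 × (-6.56490e-06 − (-0.000457247)) = 3.75569e-05.
Partial sum through k=1: 0.00618507.
k=2: B_{4}/(4)! × [f^{(3)}(26) − f^{(3)}(9)] = −1/720 × (-1.94228e-07 − (-0.000112901)) = -1.56537e-07.
Partial sum through k=2: 0.00618491.
k=3: B_{6}/(6)! × [f^{(5)}(26) − f^{(5)}(9)] = 1/30240 × (-1.20674e-08 − (-5.85410e-05)) = 1.93548e-09.
Partial sum through k=3: 0.00618492.
k=4: B_{8}/(8)! × [f^{(7)}(26) − f^{(7)}(9)] = −1/1209600 × (-1.28529e-09 − (-5.20365e-05)) = -4.30185e-11.

S_4 ≈ 0.00618492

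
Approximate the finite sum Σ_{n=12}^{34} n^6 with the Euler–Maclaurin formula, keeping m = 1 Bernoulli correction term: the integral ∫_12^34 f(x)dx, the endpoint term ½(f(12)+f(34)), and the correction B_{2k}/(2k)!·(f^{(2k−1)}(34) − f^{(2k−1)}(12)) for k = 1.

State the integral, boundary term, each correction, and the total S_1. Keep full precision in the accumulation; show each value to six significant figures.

S_1 ≈ 8.29471e+09

The integral term ∫_12^34 x^6 dx = 7.49822e+09.
Endpoint term: (f(12) + f(34))/2 = (2.98598e+06 + 1.54480e+09)/2 = 7.73895e+08.
So far: 8.27211e+09.
Order-1 term: 1/12 · (2.72613e+08 − 1.49299e+06) = 2.25933e+07.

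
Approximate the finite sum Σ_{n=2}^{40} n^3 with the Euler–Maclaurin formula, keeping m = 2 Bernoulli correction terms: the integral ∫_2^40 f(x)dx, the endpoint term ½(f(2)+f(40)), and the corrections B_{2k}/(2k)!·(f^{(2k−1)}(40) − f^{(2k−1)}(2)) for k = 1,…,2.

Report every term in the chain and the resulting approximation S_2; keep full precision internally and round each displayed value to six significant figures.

∫_2^40 x^3 dx evaluates to 639996.
½[f(2) + f(40)] = ½[8.00000 + 64000.0] = 32004.0.
Integral + boundary = 672000.
Correction k=1: B_{2}/2! · (f^{(1)}(40) − f^{(1)}(2)) = 1/12 · (4800.00 − 12.0000) = 399.000.
Running total after k=1: 672399.
Correction k=2: B_{4}/4! · (f^{(3)}(40) − f^{(3)}(2)) = −1/720 · (6.00000 − 6.00000) = 0.00000.

S_2 ≈ 672399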